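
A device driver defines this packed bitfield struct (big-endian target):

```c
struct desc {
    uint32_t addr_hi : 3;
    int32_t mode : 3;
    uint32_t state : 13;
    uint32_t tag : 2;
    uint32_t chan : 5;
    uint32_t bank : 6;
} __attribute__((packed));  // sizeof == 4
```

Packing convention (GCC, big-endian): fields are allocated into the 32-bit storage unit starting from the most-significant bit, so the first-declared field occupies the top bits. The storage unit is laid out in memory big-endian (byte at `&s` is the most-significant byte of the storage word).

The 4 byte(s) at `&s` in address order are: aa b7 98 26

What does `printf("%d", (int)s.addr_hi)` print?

[0]=0xaa [1]=0xb7 [2]=0x98 [3]=0x26 (big-endian) → word 0xaab79826
addr_hi:3 @ bit 29 → (0xaab79826>>29)&0x7 = 0x5  ←
mode:3 @ bit 26 → (0xaab79826>>26)&0x7 = 0x2
state:13 @ bit 13 → (0xaab79826>>13)&0x1fff = 0x15bc
tag:2 @ bit 11 → (0xaab79826>>11)&0x3 = 0x3
chan:5 @ bit 6 → (0xaab79826>>6)&0x1f = 0x0
bank:6 @ bit 0 → (0xaab79826>>0)&0x3f = 0x26

5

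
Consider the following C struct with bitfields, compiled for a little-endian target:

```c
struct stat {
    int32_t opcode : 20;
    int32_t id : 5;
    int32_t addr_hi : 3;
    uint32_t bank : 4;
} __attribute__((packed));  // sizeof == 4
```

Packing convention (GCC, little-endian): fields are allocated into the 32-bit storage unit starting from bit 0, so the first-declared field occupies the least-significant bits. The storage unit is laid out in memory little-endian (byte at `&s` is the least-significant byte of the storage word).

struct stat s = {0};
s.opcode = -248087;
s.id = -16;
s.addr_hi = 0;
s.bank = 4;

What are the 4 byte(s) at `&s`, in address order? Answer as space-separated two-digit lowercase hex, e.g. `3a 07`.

e9 36 0c 41

opcode:20 = -248087 → 0xc36e9 << 0 → word 0x000c36e9
id:5 = -16 → 0x10 << 20 → word 0x010c36e9
addr_hi:3 = 0 → 0x0 << 25 → word 0x010c36e9
bank:4 = 4 → 0x4 << 28 → word 0x410c36e9
word = 0x410c36e9 → little-endian bytes:
  [0]=0xe9  [1]=0x36  [2]=0x0c  [3]=0x41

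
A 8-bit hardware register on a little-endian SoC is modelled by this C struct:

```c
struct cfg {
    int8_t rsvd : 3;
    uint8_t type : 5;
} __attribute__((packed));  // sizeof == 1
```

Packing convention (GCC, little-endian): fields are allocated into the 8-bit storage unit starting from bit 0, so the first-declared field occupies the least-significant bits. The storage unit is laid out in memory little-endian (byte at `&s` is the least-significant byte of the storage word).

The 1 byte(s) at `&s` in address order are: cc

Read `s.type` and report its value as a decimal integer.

25

[0]=0xcc (little-endian) → word 0xcc
rsvd [0+:3] = (word>>0) & 0x7 = 4
type [3+:5] = (word>>3) & 0x1f = 25  ←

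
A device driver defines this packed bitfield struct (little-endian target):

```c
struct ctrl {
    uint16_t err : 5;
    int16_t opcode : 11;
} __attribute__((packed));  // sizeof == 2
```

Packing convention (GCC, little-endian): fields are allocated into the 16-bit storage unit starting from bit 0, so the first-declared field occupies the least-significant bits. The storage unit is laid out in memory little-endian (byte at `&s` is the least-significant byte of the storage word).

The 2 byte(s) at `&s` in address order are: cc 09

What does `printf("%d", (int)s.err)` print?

12

[0]=0xcc [1]=0x09 (little-endian) → word 0x09cc
err [0+:5] = (word>>0) & 0x1f = 12  ←
opcode [5+:11] = (word>>5) & 0x7ff = 78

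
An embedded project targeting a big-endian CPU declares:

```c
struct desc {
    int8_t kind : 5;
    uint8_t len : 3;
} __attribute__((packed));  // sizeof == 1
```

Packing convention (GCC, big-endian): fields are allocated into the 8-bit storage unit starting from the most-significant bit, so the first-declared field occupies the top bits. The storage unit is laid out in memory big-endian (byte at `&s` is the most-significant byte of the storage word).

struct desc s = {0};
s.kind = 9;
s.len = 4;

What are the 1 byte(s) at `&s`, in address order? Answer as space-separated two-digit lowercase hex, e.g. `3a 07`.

[3+:5] kind=9 & 0x1f = 0x9; word=0x48
[0+:3] len=4 & 0x7 = 0x4; word=0x4c
word = 0x4c → big-endian bytes:
  [0]=0x4c

4c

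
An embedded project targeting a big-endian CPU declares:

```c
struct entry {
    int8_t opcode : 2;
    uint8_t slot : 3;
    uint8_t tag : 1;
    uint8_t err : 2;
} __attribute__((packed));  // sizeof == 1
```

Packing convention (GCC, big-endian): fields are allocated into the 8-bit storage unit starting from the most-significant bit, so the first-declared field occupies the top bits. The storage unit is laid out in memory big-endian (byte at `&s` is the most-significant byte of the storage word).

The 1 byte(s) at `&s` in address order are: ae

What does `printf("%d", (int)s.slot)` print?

5

[0]=0xae (big-endian) → word 0xae
opcode [6+:2] = (word>>6) & 0x3 = 2
slot [3+:3] = (word>>3) & 0x7 = 5  ←
tag [2+:1] = (word>>2) & 0x1 = 1
err [0+:2] = (word>>0) & 0x3 = 2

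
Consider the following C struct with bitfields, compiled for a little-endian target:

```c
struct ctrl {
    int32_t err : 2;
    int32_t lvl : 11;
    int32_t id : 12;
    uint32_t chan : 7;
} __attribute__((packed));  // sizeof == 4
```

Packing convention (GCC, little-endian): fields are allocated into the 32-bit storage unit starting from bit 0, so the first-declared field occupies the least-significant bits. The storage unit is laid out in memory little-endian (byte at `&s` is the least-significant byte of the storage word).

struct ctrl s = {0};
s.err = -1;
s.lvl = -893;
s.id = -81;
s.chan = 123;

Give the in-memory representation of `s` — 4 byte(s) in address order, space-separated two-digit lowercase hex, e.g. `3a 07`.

err (2b) val=-1 bits=0x3 at bit 0: 0x00000003
lvl (11b) val=-893 bits=0x483 at bit 2: 0x0000120f
id (12b) val=-81 bits=0xfaf at bit 13: 0x01f5f20f
chan (7b) val=123 bits=0x7b at bit 25: 0xf7f5f20f
word = 0xf7f5f20f → little-endian bytes:
  [0]=0x0f  [1]=0xf2  [2]=0xf5  [3]=0xf7

0f f2 f5 f7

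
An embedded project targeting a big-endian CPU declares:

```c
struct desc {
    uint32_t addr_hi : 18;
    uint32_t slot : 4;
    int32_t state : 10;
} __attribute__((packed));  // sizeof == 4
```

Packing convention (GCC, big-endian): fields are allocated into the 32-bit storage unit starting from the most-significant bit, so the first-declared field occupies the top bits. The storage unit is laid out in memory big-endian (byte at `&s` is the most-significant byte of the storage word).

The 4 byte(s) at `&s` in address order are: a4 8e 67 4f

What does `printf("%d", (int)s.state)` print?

-177

[0]=0xa4 [1]=0x8e [2]=0x67 [3]=0x4f (big-endian) → word 0xa48e674f
addr_hi:18 @ bit 14 → (0xa48e674f>>14)&0x3ffff = 0x29239
slot:4 @ bit 10 → (0xa48e674f>>10)&0xf = 0x9
state:10 @ bit 0 → (0xa48e674f>>0)&0x3ff = 0x34f  ←
state signed 10b, MSB=1: 847 - 1024 = -177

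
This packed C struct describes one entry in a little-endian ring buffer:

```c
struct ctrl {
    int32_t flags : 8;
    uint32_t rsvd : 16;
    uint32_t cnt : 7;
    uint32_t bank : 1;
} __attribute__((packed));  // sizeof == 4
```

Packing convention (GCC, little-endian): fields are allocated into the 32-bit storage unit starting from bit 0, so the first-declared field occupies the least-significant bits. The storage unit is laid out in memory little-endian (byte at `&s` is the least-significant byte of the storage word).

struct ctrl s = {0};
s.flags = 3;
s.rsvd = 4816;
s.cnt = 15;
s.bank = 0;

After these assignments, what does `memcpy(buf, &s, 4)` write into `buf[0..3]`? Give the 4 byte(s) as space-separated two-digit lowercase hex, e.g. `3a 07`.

03 d0 12 0f

flags:8 = 3 → 0x3 << 0 → word 0x00000003
rsvd:16 = 4816 → 0x12d0 << 8 → word 0x0012d003
cnt:7 = 15 → 0xf << 24 → word 0x0f12d003
bank:1 = 0 → 0x0 << 31 → word 0x0f12d003
word = 0x0f12d003 → little-endian bytes:
  [0]=0x03  [1]=0xd0  [2]=0x12  [3]=0x0f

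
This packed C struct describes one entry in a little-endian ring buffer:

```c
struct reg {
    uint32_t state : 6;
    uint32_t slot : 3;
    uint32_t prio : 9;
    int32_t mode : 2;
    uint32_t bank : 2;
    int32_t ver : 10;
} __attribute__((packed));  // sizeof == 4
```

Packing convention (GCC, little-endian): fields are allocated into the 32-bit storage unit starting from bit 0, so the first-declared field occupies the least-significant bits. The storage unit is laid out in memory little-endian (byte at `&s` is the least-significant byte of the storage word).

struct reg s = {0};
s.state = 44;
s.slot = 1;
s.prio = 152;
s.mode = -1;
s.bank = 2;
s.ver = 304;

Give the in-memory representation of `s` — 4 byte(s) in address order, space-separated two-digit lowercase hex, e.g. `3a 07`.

state:6 = 44 → 0x2c << 0 → word 0x0000002c
slot:3 = 1 → 0x1 << 6 → word 0x0000006c
prio:9 = 152 → 0x98 << 9 → word 0x0001306c
mode:2 = -1 → 0x3 << 18 → word 0x000d306c
bank:2 = 2 → 0x2 << 20 → word 0x002d306c
ver:10 = 304 → 0x130 << 22 → word 0x4c2d306c
word = 0x4c2d306c → little-endian bytes:
  [0]=0x6c  [1]=0x30  [2]=0x2d  [3]=0x4c

6c 30 2d 4c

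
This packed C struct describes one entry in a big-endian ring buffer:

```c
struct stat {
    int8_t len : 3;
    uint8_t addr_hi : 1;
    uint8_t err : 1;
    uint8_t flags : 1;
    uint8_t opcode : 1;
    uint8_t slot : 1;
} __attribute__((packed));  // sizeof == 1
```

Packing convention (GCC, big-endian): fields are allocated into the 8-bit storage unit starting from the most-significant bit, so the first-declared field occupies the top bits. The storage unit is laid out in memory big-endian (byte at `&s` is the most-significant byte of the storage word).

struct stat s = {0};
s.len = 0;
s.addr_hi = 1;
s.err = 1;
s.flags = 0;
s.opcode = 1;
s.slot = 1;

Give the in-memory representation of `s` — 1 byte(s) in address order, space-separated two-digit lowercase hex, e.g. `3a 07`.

1b

len (3b) val=0 bits=0x0 at bit 5: 0x00
addr_hi (1b) val=1 bits=0x1 at bit 4: 0x10
err (1b) val=1 bits=0x1 at bit 3: 0x18
flags (1b) val=0 bits=0x0 at bit 2: 0x18
opcode (1b) val=1 bits=0x1 at bit 1: 0x1a
slot (1b) val=1 bits=0x1 at bit 0: 0x1b
word = 0x1b → big-endian bytes:
  [0]=0x1b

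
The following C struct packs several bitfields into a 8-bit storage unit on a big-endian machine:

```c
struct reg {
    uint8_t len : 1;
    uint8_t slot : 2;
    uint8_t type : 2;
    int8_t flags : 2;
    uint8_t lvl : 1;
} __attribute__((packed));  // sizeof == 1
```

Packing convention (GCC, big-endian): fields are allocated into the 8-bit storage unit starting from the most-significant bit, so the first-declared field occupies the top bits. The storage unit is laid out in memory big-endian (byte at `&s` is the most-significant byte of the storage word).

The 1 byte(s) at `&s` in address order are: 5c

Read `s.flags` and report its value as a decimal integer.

-2

[0]=0x5c (big-endian) → word 0x5c
len:1 @ bit 7 → (0x5c>>7)&0x1 = 0x0
slot:2 @ bit 5 → (0x5c>>5)&0x3 = 0x2
type:2 @ bit 3 → (0x5c>>3)&0x3 = 0x3
flags:2 @ bit 1 → (0x5c>>1)&0x3 = 0x2  ←
lvl:1 @ bit 0 → (0x5c>>0)&0x1 = 0x0
flags signed 2b, MSB=1: 2 - 4 = -2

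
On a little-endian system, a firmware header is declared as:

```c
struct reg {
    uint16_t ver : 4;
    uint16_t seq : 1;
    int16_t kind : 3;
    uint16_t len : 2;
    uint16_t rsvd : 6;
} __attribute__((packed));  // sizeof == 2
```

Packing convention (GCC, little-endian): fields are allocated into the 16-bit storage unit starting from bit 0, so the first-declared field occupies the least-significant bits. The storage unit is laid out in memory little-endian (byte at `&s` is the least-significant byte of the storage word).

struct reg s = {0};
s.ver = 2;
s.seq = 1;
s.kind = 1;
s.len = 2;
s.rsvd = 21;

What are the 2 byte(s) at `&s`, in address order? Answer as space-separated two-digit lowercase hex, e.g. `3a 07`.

ver:4 = 2 → 0x2 << 0 → word 0x0002
seq:1 = 1 → 0x1 << 4 → word 0x0012
kind:3 = 1 → 0x1 << 5 → word 0x0032
len:2 = 2 → 0x2 << 8 → word 0x0232
rsvd:6 = 21 → 0x15 << 10 → word 0x5632
word = 0x5632 → little-endian bytes:
  [0]=0x32  [1]=0x56

32 56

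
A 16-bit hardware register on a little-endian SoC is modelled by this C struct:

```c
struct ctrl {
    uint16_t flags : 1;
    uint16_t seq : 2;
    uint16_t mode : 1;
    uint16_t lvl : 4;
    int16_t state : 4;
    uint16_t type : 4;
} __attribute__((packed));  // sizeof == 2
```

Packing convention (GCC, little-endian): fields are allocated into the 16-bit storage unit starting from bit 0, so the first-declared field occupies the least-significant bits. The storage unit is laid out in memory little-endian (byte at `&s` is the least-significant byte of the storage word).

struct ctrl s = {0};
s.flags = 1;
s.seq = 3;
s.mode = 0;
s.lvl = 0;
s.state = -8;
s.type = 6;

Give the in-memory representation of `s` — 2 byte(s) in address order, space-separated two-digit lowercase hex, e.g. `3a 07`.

flags (1b) val=1 bits=0x1 at bit 0: 0x0001
seq (2b) val=3 bits=0x3 at bit 1: 0x0007
mode (1b) val=0 bits=0x0 at bit 3: 0x0007
lvl (4b) val=0 bits=0x0 at bit 4: 0x0007
state (4b) val=-8 bits=0x8 at bit 8: 0x0807
type (4b) val=6 bits=0x6 at bit 12: 0x6807
word = 0x6807 → little-endian bytes:
  [0]=0x07  [1]=0x68

07 68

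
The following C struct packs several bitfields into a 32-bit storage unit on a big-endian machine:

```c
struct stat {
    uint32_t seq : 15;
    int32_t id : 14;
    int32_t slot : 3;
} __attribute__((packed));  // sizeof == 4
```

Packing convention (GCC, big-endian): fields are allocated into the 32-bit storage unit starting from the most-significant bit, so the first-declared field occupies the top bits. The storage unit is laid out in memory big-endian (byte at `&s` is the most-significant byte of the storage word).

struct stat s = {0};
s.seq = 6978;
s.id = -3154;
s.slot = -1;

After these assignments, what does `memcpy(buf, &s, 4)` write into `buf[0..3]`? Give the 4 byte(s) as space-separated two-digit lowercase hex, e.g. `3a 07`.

36 85 9d 77

[17+:15] seq=6978 & 0x7fff = 0x1b42; word=0x36840000
[3+:14] id=-3154 & 0x3fff = 0x33ae; word=0x36859d70
[0+:3] slot=-1 & 0x7 = 0x7; word=0x36859d77
word = 0x36859d77 → big-endian bytes:
  [0]=0x36  [1]=0x85  [2]=0x9d  [3]=0x77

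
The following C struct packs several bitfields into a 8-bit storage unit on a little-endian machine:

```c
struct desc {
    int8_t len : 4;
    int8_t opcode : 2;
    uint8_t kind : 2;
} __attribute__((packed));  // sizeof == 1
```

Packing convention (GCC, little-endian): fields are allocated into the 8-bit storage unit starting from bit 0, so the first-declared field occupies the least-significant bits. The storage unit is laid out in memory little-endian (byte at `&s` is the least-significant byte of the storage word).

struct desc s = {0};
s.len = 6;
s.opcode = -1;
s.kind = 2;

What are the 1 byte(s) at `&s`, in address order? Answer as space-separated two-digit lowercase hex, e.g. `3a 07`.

len:4 = 6 → 0x6 << 0 → word 0x06
opcode:2 = -1 → 0x3 << 4 → word 0x36
kind:2 = 2 → 0x2 << 6 → word 0xb6
word = 0xb6 → little-endian bytes:
  [0]=0xb6

b6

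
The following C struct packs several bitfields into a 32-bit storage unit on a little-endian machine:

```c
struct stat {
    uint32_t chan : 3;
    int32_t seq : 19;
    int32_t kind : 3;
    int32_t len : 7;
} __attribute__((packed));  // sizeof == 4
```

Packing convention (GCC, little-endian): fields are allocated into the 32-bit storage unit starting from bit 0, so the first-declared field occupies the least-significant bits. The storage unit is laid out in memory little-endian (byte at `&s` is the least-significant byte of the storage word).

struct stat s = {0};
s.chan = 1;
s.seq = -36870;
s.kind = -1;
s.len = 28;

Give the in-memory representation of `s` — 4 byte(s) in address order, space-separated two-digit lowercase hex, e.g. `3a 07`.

d1 7f fb 39

chan:3 = 1 → 0x1 << 0 → word 0x00000001
seq:19 = -36870 → 0x76ffa << 3 → word 0x003b7fd1
kind:3 = -1 → 0x7 << 22 → word 0x01fb7fd1
len:7 = 28 → 0x1c << 25 → word 0x39fb7fd1
word = 0x39fb7fd1 → little-endian bytes:
  [0]=0xd1  [1]=0x7f  [2]=0xfb  [3]=0x39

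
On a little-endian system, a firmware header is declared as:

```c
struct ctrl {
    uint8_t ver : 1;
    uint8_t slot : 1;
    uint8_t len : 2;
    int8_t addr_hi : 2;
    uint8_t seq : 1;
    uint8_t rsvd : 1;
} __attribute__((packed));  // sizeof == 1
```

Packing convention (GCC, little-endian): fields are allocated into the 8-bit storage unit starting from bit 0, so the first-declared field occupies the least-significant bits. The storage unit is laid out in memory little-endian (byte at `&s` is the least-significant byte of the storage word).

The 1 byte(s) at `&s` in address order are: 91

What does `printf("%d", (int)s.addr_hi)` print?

[0]=0x91 (little-endian) → word 0x91
ver:1 @ bit 0 → (0x91>>0)&0x1 = 0x1
slot:1 @ bit 1 → (0x91>>1)&0x1 = 0x0
len:2 @ bit 2 → (0x91>>2)&0x3 = 0x0
addr_hi:2 @ bit 4 → (0x91>>4)&0x3 = 0x1  ←
seq:1 @ bit 6 → (0x91>>6)&0x1 = 0x0
rsvd:1 @ bit 7 → (0x91>>7)&0x1 = 0x1
addr_hi signed 2b, MSB=0: value = 1

1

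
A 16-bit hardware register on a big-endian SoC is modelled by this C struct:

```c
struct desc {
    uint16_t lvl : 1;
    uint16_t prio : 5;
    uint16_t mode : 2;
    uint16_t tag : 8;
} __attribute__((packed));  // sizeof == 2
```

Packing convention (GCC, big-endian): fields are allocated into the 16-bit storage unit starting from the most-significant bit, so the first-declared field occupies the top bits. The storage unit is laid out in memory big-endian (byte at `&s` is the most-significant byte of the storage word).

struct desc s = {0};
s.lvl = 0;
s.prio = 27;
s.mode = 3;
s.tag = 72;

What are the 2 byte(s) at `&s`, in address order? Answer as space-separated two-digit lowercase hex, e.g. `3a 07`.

6f 48

[15+:1] lvl=0 & 0x1 = 0x0; word=0x0000
[10+:5] prio=27 & 0x1f = 0x1b; word=0x6c00
[8+:2] mode=3 & 0x3 = 0x3; word=0x6f00
[0+:8] tag=72 & 0xff = 0x48; word=0x6f48
word = 0x6f48 → big-endian bytes:
  [0]=0x6f  [1]=0x48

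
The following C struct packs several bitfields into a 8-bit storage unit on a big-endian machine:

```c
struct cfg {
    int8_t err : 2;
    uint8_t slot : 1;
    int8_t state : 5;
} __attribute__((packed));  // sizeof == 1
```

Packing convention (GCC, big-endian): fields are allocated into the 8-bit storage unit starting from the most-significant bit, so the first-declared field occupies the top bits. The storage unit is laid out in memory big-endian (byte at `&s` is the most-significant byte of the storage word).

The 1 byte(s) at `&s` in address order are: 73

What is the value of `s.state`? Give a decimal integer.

[0]=0x73 (big-endian) → word 0x73
err [6+:2] = (word>>6) & 0x3 = 1
slot [5+:1] = (word>>5) & 0x1 = 1
state [0+:5] = (word>>0) & 0x1f = 19  ←
state signed 5b, MSB=1: 19 - 32 = -13

-13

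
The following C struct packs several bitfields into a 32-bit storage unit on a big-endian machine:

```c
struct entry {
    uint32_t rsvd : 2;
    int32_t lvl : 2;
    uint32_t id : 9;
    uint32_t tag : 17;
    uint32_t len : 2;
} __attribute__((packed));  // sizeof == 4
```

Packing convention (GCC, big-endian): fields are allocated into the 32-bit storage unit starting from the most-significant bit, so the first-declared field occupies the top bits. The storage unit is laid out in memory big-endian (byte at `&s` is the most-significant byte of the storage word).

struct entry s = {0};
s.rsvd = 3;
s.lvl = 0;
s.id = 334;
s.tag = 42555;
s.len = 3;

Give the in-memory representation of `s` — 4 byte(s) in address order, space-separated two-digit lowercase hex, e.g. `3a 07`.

rsvd (2b) val=3 bits=0x3 at bit 30: 0xc0000000
lvl (2b) val=0 bits=0x0 at bit 28: 0xc0000000
id (9b) val=334 bits=0x14e at bit 19: 0xca700000
tag (17b) val=42555 bits=0xa63b at bit 2: 0xca7298ec
len (2b) val=3 bits=0x3 at bit 0: 0xca7298ef
word = 0xca7298ef → big-endian bytes:
  [0]=0xca  [1]=0x72  [2]=0x98  [3]=0xef

ca 72 98 ef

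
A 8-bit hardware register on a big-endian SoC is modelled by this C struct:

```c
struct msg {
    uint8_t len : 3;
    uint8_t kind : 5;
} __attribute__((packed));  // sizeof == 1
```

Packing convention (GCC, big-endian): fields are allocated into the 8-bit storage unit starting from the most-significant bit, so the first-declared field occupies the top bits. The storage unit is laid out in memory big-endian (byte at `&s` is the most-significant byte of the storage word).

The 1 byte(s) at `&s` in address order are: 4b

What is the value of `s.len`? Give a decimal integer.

[0]=0x4b (big-endian) → word 0x4b
len [5+:3] = (word>>5) & 0x7 = 2  ←
kind [0+:5] = (word>>0) & 0x1f = 11

2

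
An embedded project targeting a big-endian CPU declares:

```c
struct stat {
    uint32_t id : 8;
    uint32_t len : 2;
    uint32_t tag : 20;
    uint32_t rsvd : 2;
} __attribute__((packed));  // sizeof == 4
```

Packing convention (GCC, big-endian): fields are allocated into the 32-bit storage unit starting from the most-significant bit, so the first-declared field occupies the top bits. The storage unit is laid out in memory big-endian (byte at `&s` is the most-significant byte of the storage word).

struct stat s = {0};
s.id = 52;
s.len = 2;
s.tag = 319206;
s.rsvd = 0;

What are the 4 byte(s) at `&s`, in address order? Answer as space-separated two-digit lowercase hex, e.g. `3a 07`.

id:8 = 52 → 0x34 << 24 → word 0x34000000
len:2 = 2 → 0x2 << 22 → word 0x34800000
tag:20 = 319206 → 0x4dee6 << 2 → word 0x34937b98
rsvd:2 = 0 → 0x0 << 0 → word 0x34937b98
word = 0x34937b98 → big-endian bytes:
  [0]=0x34  [1]=0x93  [2]=0x7b  [3]=0x98

34 93 7b 98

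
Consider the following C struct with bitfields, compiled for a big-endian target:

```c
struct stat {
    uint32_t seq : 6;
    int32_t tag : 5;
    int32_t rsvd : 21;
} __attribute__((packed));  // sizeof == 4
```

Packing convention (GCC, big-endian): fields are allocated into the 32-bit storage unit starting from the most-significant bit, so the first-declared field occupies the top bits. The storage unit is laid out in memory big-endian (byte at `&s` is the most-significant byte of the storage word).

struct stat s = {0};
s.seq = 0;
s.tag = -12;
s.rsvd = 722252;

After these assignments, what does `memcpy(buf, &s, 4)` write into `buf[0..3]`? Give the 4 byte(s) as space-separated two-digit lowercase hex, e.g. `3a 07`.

seq:6 = 0 → 0x0 << 26 → word 0x00000000
tag:5 = -12 → 0x14 << 21 → word 0x02800000
rsvd:21 = 722252 → 0xb054c << 0 → word 0x028b054c
word = 0x028b054c → big-endian bytes:
  [0]=0x02  [1]=0x8b  [2]=0x05  [3]=0x4c

02 8b 05 4c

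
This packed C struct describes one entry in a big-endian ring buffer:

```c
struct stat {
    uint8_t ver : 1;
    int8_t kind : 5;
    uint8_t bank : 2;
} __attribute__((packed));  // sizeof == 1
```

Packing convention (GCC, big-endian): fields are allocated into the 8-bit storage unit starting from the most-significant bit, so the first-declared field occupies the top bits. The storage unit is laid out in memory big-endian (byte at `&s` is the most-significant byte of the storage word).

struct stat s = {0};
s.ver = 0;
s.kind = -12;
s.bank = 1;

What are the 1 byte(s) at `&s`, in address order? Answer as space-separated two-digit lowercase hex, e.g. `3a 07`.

51

[7+:1] ver=0 & 0x1 = 0x0; word=0x00
[2+:5] kind=-12 & 0x1f = 0x14; word=0x50
[0+:2] bank=1 & 0x3 = 0x1; word=0x51
word = 0x51 → big-endian bytes:
  [0]=0x51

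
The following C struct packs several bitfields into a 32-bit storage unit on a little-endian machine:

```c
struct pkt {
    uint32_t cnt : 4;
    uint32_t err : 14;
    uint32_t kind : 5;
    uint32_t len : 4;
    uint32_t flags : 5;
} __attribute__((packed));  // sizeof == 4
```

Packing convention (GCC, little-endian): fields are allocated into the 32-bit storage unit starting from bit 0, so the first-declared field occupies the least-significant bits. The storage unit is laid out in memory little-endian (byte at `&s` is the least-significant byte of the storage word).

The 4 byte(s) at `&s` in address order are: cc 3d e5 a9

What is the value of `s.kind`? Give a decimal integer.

25

[0]=0xcc [1]=0x3d [2]=0xe5 [3]=0xa9 (little-endian) → word 0xa9e53dcc
cnt [0+:4] = (word>>0) & 0xf = 12
err [4+:14] = (word>>4) & 0x3fff = 5084
kind [18+:5] = (word>>18) & 0x1f = 25  ←
len [23+:4] = (word>>23) & 0xf = 3
flags [27+:5] = (word>>27) & 0x1f = 21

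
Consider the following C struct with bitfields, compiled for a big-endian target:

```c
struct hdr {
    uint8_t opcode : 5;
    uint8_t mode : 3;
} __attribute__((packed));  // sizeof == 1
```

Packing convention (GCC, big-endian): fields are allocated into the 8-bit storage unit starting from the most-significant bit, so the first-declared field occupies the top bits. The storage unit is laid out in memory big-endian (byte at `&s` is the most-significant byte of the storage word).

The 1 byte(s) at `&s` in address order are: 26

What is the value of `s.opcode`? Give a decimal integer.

[0]=0x26 (big-endian) → word 0x26
opcode:5 @ bit 3 → (0x26>>3)&0x1f = 0x4  ←
mode:3 @ bit 0 → (0x26>>0)&0x7 = 0x6

4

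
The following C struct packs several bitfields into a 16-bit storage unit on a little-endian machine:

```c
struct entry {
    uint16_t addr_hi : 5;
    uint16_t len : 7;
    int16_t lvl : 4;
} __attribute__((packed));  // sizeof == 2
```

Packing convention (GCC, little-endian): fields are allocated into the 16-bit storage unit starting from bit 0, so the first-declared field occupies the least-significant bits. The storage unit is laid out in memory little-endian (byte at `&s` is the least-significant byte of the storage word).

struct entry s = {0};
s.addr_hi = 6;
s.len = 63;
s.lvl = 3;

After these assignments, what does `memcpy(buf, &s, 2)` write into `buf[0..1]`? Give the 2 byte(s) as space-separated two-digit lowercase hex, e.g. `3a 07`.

addr_hi:5 = 6 → 0x6 << 0 → word 0x0006
len:7 = 63 → 0x3f << 5 → word 0x07e6
lvl:4 = 3 → 0x3 << 12 → word 0x37e6
word = 0x37e6 → little-endian bytes:
  [0]=0xe6  [1]=0x37

e6 37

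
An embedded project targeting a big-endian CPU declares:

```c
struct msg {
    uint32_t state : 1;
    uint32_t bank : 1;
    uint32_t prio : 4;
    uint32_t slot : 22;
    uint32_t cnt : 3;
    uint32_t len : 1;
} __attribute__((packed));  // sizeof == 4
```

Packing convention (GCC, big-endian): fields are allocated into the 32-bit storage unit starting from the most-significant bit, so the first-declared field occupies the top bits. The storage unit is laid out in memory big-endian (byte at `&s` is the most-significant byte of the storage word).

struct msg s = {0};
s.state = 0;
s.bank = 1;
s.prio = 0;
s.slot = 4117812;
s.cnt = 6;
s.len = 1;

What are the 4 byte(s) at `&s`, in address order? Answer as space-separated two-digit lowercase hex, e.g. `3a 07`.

43 ed 53 4d

[31+:1] state=0 & 0x1 = 0x0; word=0x00000000
[30+:1] bank=1 & 0x1 = 0x1; word=0x40000000
[26+:4] prio=0 & 0xf = 0x0; word=0x40000000
[4+:22] slot=4117812 & 0x3fffff = 0x3ed534; word=0x43ed5340
[1+:3] cnt=6 & 0x7 = 0x6; word=0x43ed534c
[0+:1] len=1 & 0x1 = 0x1; word=0x43ed534d
word = 0x43ed534d → big-endian bytes:
  [0]=0x43  [1]=0xed  [2]=0x53  [3]=0x4d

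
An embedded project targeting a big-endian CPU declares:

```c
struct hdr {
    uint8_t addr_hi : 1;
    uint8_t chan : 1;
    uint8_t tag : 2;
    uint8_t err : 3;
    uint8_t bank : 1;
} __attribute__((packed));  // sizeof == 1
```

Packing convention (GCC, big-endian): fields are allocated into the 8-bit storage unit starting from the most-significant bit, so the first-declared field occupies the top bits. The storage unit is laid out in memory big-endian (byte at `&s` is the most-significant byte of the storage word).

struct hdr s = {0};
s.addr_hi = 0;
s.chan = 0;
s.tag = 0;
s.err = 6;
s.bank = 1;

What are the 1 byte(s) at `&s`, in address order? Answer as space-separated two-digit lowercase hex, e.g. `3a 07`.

[7+:1] addr_hi=0 & 0x1 = 0x0; word=0x00
[6+:1] chan=0 & 0x1 = 0x0; word=0x00
[4+:2] tag=0 & 0x3 = 0x0; word=0x00
[1+:3] err=6 & 0x7 = 0x6; word=0x0c
[0+:1] bank=1 & 0x1 = 0x1; word=0x0d
word = 0x0d → big-endian bytes:
  [0]=0x0d

0d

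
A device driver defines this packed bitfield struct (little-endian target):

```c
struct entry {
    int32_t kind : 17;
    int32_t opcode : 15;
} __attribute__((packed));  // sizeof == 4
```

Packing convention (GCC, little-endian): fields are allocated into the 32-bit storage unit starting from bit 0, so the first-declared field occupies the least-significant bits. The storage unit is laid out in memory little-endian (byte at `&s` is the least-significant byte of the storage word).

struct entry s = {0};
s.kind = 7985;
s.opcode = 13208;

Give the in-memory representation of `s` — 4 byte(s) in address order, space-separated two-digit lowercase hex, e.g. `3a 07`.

kind (17b) val=7985 bits=0x1f31 at bit 0: 0x00001f31
opcode (15b) val=13208 bits=0x3398 at bit 17: 0x67301f31
word = 0x67301f31 → little-endian bytes:
  [0]=0x31  [1]=0x1f  [2]=0x30  [3]=0x67

31 1f 30 67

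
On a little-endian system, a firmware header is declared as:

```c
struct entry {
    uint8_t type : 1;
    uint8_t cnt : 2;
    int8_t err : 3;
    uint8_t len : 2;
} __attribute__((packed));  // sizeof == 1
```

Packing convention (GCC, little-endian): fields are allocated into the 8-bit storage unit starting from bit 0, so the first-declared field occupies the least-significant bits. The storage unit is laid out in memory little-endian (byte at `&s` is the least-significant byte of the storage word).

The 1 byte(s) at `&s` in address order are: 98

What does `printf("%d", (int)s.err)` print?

[0]=0x98 (little-endian) → word 0x98
type:1 @ bit 0 → (0x98>>0)&0x1 = 0x0
cnt:2 @ bit 1 → (0x98>>1)&0x3 = 0x0
err:3 @ bit 3 → (0x98>>3)&0x7 = 0x3  ←
len:2 @ bit 6 → (0x98>>6)&0x3 = 0x2
err signed 3b, MSB=0: value = 3

3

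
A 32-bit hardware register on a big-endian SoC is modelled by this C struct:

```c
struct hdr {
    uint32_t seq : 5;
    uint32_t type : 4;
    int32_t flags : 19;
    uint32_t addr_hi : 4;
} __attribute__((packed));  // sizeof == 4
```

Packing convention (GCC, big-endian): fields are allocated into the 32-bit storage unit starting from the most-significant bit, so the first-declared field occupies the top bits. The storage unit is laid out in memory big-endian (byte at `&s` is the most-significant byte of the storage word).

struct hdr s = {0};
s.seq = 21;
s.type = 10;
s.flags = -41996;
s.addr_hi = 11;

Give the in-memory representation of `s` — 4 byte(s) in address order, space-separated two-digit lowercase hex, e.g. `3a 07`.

[27+:5] seq=21 & 0x1f = 0x15; word=0xa8000000
[23+:4] type=10 & 0xf = 0xa; word=0xad000000
[4+:19] flags=-41996 & 0x7ffff = 0x75bf4; word=0xad75bf40
[0+:4] addr_hi=11 & 0xf = 0xb; word=0xad75bf4b
word = 0xad75bf4b → big-endian bytes:
  [0]=0xad  [1]=0x75  [2]=0xbf  [3]=0x4b

ad 75 bf 4b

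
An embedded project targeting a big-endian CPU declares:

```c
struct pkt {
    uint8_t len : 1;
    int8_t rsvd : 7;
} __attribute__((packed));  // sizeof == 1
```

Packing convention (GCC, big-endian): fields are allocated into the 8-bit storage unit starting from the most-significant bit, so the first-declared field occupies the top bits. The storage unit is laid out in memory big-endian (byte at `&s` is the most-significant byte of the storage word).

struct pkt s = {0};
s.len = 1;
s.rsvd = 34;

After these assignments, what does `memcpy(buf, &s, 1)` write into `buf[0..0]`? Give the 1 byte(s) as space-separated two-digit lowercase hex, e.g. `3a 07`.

a2

len:1 = 1 → 0x1 << 7 → word 0x80
rsvd:7 = 34 → 0x22 << 0 → word 0xa2
word = 0xa2 → big-endian bytes:
  [0]=0xa2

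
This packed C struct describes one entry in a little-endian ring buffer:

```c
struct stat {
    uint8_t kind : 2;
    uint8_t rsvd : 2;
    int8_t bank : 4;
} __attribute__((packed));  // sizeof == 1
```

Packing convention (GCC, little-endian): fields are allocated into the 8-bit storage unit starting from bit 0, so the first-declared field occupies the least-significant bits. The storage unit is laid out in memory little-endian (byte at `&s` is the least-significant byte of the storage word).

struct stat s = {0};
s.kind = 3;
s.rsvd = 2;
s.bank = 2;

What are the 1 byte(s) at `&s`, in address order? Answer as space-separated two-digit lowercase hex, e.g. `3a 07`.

[0+:2] kind=3 & 0x3 = 0x3; word=0x03
[2+:2] rsvd=2 & 0x3 = 0x2; word=0x0b
[4+:4] bank=2 & 0xf = 0x2; word=0x2b
word = 0x2b → little-endian bytes:
  [0]=0x2b

2b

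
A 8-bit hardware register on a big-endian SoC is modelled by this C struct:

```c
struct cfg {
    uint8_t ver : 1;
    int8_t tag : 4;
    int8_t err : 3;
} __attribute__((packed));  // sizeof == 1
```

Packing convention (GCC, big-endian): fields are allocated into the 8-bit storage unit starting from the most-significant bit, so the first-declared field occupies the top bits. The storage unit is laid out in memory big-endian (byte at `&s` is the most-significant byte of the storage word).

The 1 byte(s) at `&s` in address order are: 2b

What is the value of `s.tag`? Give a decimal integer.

5

[0]=0x2b (big-endian) → word 0x2b
ver:1 @ bit 7 → (0x2b>>7)&0x1 = 0x0
tag:4 @ bit 3 → (0x2b>>3)&0xf = 0x5  ←
err:3 @ bit 0 → (0x2b>>0)&0x7 = 0x3
tag signed 4b, MSB=0: value = 5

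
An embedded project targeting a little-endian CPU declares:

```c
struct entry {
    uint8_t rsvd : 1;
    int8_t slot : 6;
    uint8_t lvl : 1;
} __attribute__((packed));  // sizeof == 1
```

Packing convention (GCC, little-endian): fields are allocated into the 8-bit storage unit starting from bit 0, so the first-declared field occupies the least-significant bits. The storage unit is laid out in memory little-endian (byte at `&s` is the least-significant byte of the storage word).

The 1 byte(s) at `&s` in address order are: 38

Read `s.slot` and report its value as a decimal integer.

28

[0]=0x38 (little-endian) → word 0x38
rsvd [0+:1] = (word>>0) & 0x1 = 0
slot [1+:6] = (word>>1) & 0x3f = 28  ←
lvl [7+:1] = (word>>7) & 0x1 = 0
slot signed 6b, MSB=0: value = 28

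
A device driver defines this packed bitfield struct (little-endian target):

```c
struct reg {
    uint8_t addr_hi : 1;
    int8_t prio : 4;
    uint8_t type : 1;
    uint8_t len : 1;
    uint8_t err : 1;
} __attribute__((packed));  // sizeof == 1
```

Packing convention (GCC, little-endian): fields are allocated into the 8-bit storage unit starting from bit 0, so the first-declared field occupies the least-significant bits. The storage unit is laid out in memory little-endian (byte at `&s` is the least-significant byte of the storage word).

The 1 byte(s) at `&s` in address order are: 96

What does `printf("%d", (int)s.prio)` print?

-5

[0]=0x96 (little-endian) → word 0x96
addr_hi [0+:1] = (word>>0) & 0x1 = 0
prio [1+:4] = (word>>1) & 0xf = 11  ←
type [5+:1] = (word>>5) & 0x1 = 0
len [6+:1] = (word>>6) & 0x1 = 0
err [7+:1] = (word>>7) & 0x1 = 1
prio signed 4b, MSB=1: 11 - 16 = -5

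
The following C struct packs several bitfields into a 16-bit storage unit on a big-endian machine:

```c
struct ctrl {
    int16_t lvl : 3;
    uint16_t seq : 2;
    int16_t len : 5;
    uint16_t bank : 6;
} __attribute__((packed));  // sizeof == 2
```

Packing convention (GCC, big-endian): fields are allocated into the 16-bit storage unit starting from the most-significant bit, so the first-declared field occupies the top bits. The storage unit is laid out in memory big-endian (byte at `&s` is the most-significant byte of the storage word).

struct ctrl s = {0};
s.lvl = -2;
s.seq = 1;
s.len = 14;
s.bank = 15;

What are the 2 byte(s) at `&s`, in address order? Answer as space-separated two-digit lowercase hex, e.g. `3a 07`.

cb 8f

lvl (3b) val=-2 bits=0x6 at bit 13: 0xc000
seq (2b) val=1 bits=0x1 at bit 11: 0xc800
len (5b) val=14 bits=0xe at bit 6: 0xcb80
bank (6b) val=15 bits=0xf at bit 0: 0xcb8f
word = 0xcb8f → big-endian bytes:
  [0]=0xcb  [1]=0x8f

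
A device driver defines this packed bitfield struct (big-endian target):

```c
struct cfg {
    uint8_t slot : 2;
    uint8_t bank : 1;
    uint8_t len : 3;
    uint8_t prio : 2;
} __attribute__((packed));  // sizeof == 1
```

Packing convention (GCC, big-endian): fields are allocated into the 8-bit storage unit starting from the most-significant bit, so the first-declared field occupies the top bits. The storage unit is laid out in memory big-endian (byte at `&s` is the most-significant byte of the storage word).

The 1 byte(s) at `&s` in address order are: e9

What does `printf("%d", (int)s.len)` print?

2

[0]=0xe9 (big-endian) → word 0xe9
slot [6+:2] = (word>>6) & 0x3 = 3
bank [5+:1] = (word>>5) & 0x1 = 1
len [2+:3] = (word>>2) & 0x7 = 2  ←
prio [0+:2] = (word>>0) & 0x3 = 1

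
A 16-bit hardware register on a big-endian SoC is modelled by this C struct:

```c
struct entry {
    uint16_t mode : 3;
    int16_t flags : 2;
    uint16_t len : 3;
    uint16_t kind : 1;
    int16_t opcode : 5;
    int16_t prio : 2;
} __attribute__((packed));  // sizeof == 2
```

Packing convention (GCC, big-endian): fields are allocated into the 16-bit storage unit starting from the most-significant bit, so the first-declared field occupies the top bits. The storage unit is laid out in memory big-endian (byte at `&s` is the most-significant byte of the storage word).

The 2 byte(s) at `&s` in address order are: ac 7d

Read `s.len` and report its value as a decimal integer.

4

[0]=0xac [1]=0x7d (big-endian) → word 0xac7d
mode [13+:3] = (word>>13) & 0x7 = 5
flags [11+:2] = (word>>11) & 0x3 = 1
len [8+:3] = (word>>8) & 0x7 = 4  ←
kind [7+:1] = (word>>7) & 0x1 = 0
opcode [2+:5] = (word>>2) & 0x1f = 31
prio [0+:2] = (word>>0) & 0x3 = 1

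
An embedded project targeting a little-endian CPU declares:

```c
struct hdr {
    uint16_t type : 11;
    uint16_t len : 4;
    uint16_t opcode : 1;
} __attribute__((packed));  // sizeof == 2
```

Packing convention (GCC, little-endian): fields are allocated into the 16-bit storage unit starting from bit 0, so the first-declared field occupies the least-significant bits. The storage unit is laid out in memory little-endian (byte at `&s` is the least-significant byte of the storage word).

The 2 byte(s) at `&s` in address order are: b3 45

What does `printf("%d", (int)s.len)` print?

[0]=0xb3 [1]=0x45 (little-endian) → word 0x45b3
type [0+:11] = (word>>0) & 0x7ff = 1459
len [11+:4] = (word>>11) & 0xf = 8  ←
opcode [15+:1] = (word>>15) & 0x1 = 0

8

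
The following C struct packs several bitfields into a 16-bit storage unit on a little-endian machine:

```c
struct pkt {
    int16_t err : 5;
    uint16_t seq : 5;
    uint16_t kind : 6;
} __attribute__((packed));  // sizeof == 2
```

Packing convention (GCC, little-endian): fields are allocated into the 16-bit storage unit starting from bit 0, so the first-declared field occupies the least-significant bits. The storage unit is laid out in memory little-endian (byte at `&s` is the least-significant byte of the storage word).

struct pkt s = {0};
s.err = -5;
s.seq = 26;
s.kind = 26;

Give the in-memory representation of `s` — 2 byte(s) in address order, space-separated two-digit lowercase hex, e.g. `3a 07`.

5b 6b

[0+:5] err=-5 & 0x1f = 0x1b; word=0x001b
[5+:5] seq=26 & 0x1f = 0x1a; word=0x035b
[10+:6] kind=26 & 0x3f = 0x1a; word=0x6b5b
word = 0x6b5b → little-endian bytes:
  [0]=0x5b  [1]=0x6b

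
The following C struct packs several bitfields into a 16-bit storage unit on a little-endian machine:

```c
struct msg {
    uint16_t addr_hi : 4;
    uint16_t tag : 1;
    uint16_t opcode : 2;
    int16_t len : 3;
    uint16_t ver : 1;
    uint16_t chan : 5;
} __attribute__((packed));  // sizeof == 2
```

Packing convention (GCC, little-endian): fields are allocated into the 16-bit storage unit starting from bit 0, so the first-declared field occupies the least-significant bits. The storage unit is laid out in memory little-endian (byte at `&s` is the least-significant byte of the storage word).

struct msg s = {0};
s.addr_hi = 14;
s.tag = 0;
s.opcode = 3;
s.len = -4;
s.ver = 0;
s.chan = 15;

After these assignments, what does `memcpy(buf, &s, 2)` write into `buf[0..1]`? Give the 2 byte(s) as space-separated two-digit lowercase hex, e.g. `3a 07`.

addr_hi (4b) val=14 bits=0xe at bit 0: 0x000e
tag (1b) val=0 bits=0x0 at bit 4: 0x000e
opcode (2b) val=3 bits=0x3 at bit 5: 0x006e
len (3b) val=-4 bits=0x4 at bit 7: 0x026e
ver (1b) val=0 bits=0x0 at bit 10: 0x026e
chan (5b) val=15 bits=0xf at bit 11: 0x7a6e
word = 0x7a6e → little-endian bytes:
  [0]=0x6e  [1]=0x7a

6e 7a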